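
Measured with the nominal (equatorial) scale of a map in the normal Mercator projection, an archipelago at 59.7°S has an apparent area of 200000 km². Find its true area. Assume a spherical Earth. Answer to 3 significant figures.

Mercator is conformal, so the point scale is isotropic: h = k = sec φ = 1/cos φ.
Areal scale = k² = sec²φ = 1/cos²(59.7°) = 1/0.5045² = 3.929.
True area = apparent / (areal scale) = 200000 / 3.929 ≈ 50900 km².

50900 km²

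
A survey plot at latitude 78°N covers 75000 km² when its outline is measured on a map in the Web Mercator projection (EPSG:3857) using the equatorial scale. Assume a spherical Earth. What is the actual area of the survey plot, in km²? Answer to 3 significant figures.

3240 km²

For Mercator, h = k = sec φ (a conformal cylindrical projection has a single point scale, 1/cos φ).
Areal scale = k² = sec²φ = 1/cos²(78°) = 1/0.2079² = 23.13.
True area = apparent / (areal scale) = 75000 / 23.13 ≈ 3240 km².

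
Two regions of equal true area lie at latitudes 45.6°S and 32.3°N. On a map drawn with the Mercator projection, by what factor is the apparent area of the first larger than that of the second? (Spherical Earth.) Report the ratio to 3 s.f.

1.46

Mercator is conformal with k = sec φ, so areal scale = k² = sec²φ.
At 45.6°: sec²(45.6°) = 1/0.6997² = 2.043.
At 32.3°: sec²(32.3°) = 1/0.8453² = 1.400.
Ratio = 2.043/1.400 = cos²(32.3°)/cos²(45.6°) ≈ 1.46.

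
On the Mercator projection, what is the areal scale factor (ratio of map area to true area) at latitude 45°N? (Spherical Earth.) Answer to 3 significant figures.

The Mercator projection is conformal; its linear scale factor is the same in every direction and equals sec φ = 1/cos φ.
Areal scale = k² = sec²φ = 1/cos²(45°) = 1/0.7071² = 2.000.

2.00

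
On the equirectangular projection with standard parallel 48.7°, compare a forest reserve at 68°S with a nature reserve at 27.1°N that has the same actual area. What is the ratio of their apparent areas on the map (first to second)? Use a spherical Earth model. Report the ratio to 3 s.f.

With standard parallel φ₀ = 48.7°, the equirectangular projection gives x = Rλ cos φ₀, y = Rφ, so h = 1 and k = cos 48.7° / cos φ.
Areal scale at 68°: h·k = 1.000 × 1.762 = 1.762.
Areal scale at 27.1°: h·k = 1.000 × 0.7414 = 0.7414.
Ratio = 1.762/0.7414 ≈ 2.38.

2.38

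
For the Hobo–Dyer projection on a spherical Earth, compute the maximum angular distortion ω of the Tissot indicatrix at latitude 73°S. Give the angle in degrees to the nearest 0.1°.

99.1°

Hobo–Dyer is a cylindrical equal-area projection with standard parallels at ±37.5°. For cylindrical equal-area with standard parallel φ₀, h = cos φ / cos φ₀ and k = cos φ₀ / cos φ, so h·k = 1.
At 73°: h = 0.3685, k = 2.714; principal scales a = 2.714, b = 0.3685.
sin(ω/2) = (a − b)/(a + b) = 2.345/3.082 = 0.7609, so ω = 2 arcsin(0.7609) ≈ 99.1°.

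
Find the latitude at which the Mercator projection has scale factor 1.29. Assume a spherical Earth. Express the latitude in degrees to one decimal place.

39.2°

Mercator scale is k = sec φ = 1/cos φ.
1/cos φ = 1.29  ⇒  cos φ = 0.7752  ⇒  φ = arccos(0.7752) ≈ 39.2°.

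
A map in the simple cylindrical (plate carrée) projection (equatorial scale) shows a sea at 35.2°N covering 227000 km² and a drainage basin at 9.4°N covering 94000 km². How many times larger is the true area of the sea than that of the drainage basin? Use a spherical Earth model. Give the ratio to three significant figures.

On the plate carrée, areal scale = h·k = 1 × sec φ, so true area = apparent × cos φ.
True area of sea: 227000 × cos(35.2°) = 227000 × 0.8171 = 185500 km².
True area of drainage basin: 94000 × cos(9.4°) = 94000 × 0.9866 = 92740 km².
Ratio = 185500 / 92740 ≈ 2.00.

2.00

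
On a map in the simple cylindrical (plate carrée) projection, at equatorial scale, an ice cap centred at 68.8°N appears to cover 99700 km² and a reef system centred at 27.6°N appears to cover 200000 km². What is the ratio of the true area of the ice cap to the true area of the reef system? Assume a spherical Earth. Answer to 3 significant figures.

0.203

Plate carrée has h = 1 and k = sec φ, giving areal scale sec φ; true area = (apparent area) · cos φ.
True area of ice cap: 99700 × cos(68.8°) = 99700 × 0.3616 = 36050 km².
True area of reef system: 200000 × cos(27.6°) = 200000 × 0.8862 = 177200 km².
Ratio = 36050 / 177200 ≈ 0.203.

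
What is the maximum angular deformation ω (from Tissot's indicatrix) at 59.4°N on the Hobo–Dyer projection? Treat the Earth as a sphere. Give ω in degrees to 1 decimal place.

49.3°

Hobo–Dyer is a cylindrical equal-area projection with standard parallels at ±37.5°. Cylindrical equal-area (φ₀ = 37.5°): h = cos φ / cos 37.5° along meridians, k = cos 37.5° / cos φ along parallels; h·k = 1.
At 59.4°: h = 0.6416, k = 1.559; principal scales a = 1.559, b = 0.6416.
sin(ω/2) = (a − b)/(a + b) = 0.9169/2.200 = 0.4167, so ω = 2 arcsin(0.4167) ≈ 49.3°.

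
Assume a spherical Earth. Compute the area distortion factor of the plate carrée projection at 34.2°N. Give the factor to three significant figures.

1.21

In the plate carrée (x = Rλ, y = Rφ), meridians are true-scale (h = 1) and parallels are stretched by k = sec φ.
Areal scale = h·k = 1 × sec φ; at 34.2°, h = 1.000, k = 1.209, so h·k = 1.209.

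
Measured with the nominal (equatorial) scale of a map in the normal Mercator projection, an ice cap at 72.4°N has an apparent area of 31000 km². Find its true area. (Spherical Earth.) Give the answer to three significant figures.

Mercator is conformal, so the point scale is isotropic: h = k = sec φ = 1/cos φ.
Areal scale = k² = sec²φ = 1/cos²(72.4°) = 1/0.3024² = 10.94.
True area = apparent / (areal scale) = 31000 / 10.94 ≈ 2830 km².

2830 km²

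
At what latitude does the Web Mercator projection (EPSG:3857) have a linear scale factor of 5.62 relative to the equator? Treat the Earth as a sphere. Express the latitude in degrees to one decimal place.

Mercator scale is k = sec φ = 1/cos φ.
1/cos φ = 5.62  ⇒  cos φ = 0.1779  ⇒  φ = arccos(0.1779) ≈ 79.8°.

79.8°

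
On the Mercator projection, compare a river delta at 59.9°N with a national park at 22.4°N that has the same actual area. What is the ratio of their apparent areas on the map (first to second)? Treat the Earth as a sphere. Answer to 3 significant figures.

Mercator areal scale is sec²φ.
At 59.9°: sec²(59.9°) = 1/0.5015² = 3.976.
At 22.4°: sec²(22.4°) = 1/0.9245² = 1.170.
Ratio = 3.976/1.170 = cos²(22.4°)/cos²(59.9°) ≈ 3.40.

3.40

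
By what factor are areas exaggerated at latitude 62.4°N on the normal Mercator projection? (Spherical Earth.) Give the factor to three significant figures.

4.66

The Mercator projection is conformal; its linear scale factor is the same in every direction and equals sec φ = 1/cos φ.
Areal scale = k² = sec²φ = 1/cos²(62.4°) = 1/0.4633² = 4.659.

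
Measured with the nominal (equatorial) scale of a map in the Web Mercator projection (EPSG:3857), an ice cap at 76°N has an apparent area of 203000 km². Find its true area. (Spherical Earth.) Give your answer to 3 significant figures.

11900 km²

Mercator is conformal, so the point scale is isotropic: h = k = sec φ = 1/cos φ.
Areal scale = k² = sec²φ = 1/cos²(76°) = 1/0.2419² = 17.09.
True area = apparent / (areal scale) = 203000 / 17.09 ≈ 11900 km².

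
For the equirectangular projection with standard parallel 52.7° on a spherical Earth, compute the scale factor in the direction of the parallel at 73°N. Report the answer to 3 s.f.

2.07

With standard parallel φ₀ = 52.7°, the equirectangular projection gives x = Rλ cos φ₀, y = Rφ, so h = 1 and k = cos 52.7° / cos φ.
k = cos 52.7° / cos 73° = 0.6060/0.2924 = 2.073.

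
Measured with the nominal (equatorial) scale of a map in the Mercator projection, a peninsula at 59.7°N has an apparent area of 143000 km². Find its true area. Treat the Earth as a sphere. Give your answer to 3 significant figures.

The Mercator projection is conformal; its linear scale factor is the same in every direction and equals sec φ = 1/cos φ.
Areal scale = k² = sec²φ = 1/cos²(59.7°) = 1/0.5045² = 3.929.
True area = apparent / (areal scale) = 143000 / 3.929 ≈ 36400 km².

36400 km²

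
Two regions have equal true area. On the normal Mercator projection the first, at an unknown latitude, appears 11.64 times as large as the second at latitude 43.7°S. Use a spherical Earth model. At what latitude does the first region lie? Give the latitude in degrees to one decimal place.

77.8°

On Mercator, (apparent₁)/(apparent₂) = sec²φ₁ / sec²φ₂ when true areas are equal.
cos²φ₂ / cos²φ₁ = 11.64  ⇒  cos φ₁ = cos 43.7° / √11.64 = 0.7230/3.412 = 0.2119.
φ₁ = arccos(0.2119) ≈ 77.8°.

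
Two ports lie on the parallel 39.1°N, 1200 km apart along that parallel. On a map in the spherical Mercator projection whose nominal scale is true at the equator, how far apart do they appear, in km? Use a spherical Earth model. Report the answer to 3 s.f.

Mercator is conformal, so the point scale is isotropic: h = k = sec φ = 1/cos φ.
Along the parallel, k = sec 39.1° = 1/0.7760 = 1.289.
Map distance = 1200 × 1.289 ≈ 1550 km.

1550 km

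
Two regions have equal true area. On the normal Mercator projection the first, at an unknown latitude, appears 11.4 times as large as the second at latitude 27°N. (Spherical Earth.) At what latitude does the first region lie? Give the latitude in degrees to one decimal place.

74.7°

For equal true areas on Mercator, apparent areas scale as sec²φ, so the ratio is cos²φ₂ / cos²φ₁.
cos²φ₂ / cos²φ₁ = 11.4  ⇒  cos φ₁ = cos 27° / √11.4 = 0.8910/3.376 = 0.2639.
φ₁ = arccos(0.2639) ≈ 74.7°.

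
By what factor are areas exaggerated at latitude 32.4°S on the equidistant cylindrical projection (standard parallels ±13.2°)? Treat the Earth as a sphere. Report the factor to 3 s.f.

With standard parallel φ₀ = 13.2°, the equirectangular projection gives x = Rλ cos φ₀, y = Rφ, so h = 1 and k = cos 13.2° / cos φ.
Areal scale = h·k = 1 × cos φ₀ / cos φ; at 32.4°, h = 1.000, k = 1.153, so h·k = 1.153.

1.15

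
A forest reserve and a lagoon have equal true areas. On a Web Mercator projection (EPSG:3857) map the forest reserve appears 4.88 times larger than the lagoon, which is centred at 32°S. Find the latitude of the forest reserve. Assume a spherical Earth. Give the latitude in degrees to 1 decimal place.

Mercator areal scale is sec²φ, so apparent-area ratio = sec²φ₁ / sec²φ₂ = cos²φ₂ / cos²φ₁.
cos²φ₂ / cos²φ₁ = 4.88  ⇒  cos φ₁ = cos 32° / √4.88 = 0.8480/2.209 = 0.3839.
φ₁ = arccos(0.3839) ≈ 67.4°.

67.4°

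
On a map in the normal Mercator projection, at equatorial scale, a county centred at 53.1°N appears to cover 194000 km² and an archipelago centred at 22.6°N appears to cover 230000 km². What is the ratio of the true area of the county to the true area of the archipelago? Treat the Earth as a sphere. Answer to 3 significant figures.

Since Mercator area scale is 1/cos²φ, the true area equals the apparent area multiplied by cos²φ.
True area of county: 194000 × cos²(53.1°) = 194000 × 0.3605 = 69940 km².
True area of archipelago: 230000 × cos²(22.6°) = 230000 × 0.8523 = 196000 km².
Ratio = 69940 / 196000 ≈ 0.357.

0.357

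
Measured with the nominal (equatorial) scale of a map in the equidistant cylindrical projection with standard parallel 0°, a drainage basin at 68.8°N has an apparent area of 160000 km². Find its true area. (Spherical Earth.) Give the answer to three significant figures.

In the plate carrée (x = Rλ, y = Rφ), meridians are true-scale (h = 1) and parallels are stretched by k = sec φ.
Areal scale = h·k = 1 × sec φ; at 68.8°, h = 1.000, k = 2.765, so h·k = 2.765.
True area = apparent / (areal scale) = 160000 / 2.765 ≈ 57900 km².

57900 km²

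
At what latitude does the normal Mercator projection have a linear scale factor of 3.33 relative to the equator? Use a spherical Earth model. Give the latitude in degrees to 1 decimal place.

72.5°

Mercator scale is k = sec φ = 1/cos φ.
1/cos φ = 3.33  ⇒  cos φ = 0.3003  ⇒  φ = arccos(0.3003) ≈ 72.5°.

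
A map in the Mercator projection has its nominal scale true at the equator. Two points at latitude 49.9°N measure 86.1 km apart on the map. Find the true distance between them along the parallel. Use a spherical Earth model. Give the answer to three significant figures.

55.5 km

The Mercator projection is conformal; its linear scale factor is the same in every direction and equals sec φ = 1/cos φ.
Along the parallel at 49.9°, map distances are exaggerated by k = sec 49.9° = 1.552.
True distance = 86.1 / 1.552 = 86.1 × cos 49.9° ≈ 55.5 km.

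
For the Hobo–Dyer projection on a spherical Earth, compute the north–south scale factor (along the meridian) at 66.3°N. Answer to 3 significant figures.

0.507

The Hobo–Dyer projection is cylindrical equal-area with φ₀ = 37.5°. For cylindrical equal-area with standard parallel φ₀, h = cos φ / cos φ₀ and k = cos φ₀ / cos φ, so h·k = 1.
h = cos 66.3° / cos 37.5° = 0.4019/0.7934 = 0.5066.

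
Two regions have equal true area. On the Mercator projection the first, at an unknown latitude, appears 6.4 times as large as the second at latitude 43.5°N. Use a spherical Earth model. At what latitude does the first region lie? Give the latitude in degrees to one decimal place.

73.3°

On Mercator, (apparent₁)/(apparent₂) = sec²φ₁ / sec²φ₂ when true areas are equal.
cos²φ₂ / cos²φ₁ = 6.4  ⇒  cos φ₁ = cos 43.5° / √6.4 = 0.7254/2.530 = 0.2867.
φ₁ = arccos(0.2867) ≈ 73.3°.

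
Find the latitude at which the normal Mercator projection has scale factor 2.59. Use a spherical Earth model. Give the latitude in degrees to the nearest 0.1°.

Mercator scale is k = sec φ = 1/cos φ.
1/cos φ = 2.59  ⇒  cos φ = 0.3861  ⇒  φ = arccos(0.3861) ≈ 67.3°.

67.3°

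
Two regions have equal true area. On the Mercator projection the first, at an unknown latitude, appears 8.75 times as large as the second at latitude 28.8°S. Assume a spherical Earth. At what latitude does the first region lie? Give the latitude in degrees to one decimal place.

72.8°

Mercator areal scale is sec²φ, so apparent-area ratio = sec²φ₁ / sec²φ₂ = cos²φ₂ / cos²φ₁.
cos²φ₂ / cos²φ₁ = 8.75  ⇒  cos φ₁ = cos 28.8° / √8.75 = 0.8763/2.958 = 0.2962.
φ₁ = arccos(0.2962) ≈ 72.8°.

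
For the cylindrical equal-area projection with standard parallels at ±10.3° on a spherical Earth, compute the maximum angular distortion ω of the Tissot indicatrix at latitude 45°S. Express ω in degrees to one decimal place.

A cylindrical equal-area projection with standard parallel φ₀ has meridian scale h = cos φ / cos φ₀ and parallel scale k = cos φ₀ / cos φ (so areas are preserved, h·k = 1).
At 45°: h = 0.7187, k = 1.391; principal scales a = 1.391, b = 0.7187.
sin(ω/2) = (a − b)/(a + b) = 0.6727/2.110 = 0.3188, so ω = 2 arcsin(0.3188) ≈ 37.2°.

37.2°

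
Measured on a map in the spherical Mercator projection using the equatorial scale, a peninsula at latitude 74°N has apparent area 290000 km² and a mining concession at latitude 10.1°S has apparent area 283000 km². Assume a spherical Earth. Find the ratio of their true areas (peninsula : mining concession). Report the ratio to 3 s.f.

0.0803

Mercator's areal exaggeration is sec²φ; hence true area = (apparent area) · cos²φ.
True area of peninsula: 290000 × cos²(74°) = 290000 × 0.07598 = 22030 km².
True area of mining concession: 283000 × cos²(10.1°) = 283000 × 0.9692 = 274300 km².
Ratio = 22030 / 274300 ≈ 0.0803.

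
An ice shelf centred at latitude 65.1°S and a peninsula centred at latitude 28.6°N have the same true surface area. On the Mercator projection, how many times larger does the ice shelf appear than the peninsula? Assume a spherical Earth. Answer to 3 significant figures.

Mercator is conformal with k = sec φ, so areal scale = k² = sec²φ.
At 65.1°: sec²(65.1°) = 1/0.4210² = 5.641.
At 28.6°: sec²(28.6°) = 1/0.8780² = 1.297.
Ratio = 5.641/1.297 = cos²(28.6°)/cos²(65.1°) ≈ 4.35.

4.35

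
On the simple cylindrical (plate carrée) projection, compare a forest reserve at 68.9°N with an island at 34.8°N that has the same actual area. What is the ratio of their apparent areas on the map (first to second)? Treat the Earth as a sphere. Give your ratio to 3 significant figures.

Plate carrée maps x = Rλ, y = Rφ. The meridian scale is h = 1 and the parallel scale is k = 1/cos φ = sec φ.
Areal scale at 68.9°: h·k = 1.000 × 2.778 = 2.778.
Areal scale at 34.8°: h·k = 1.000 × 1.218 = 1.218.
Ratio = 2.778/1.218 ≈ 2.28.

2.28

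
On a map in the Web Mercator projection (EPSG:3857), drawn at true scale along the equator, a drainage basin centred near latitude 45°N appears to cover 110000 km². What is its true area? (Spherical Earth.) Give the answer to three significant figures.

The Mercator projection is conformal; its linear scale factor is the same in every direction and equals sec φ = 1/cos φ.
Areal scale = k² = sec²φ = 1/cos²(45°) = 1/0.7071² = 2.000.
True area = apparent / (areal scale) = 110000 / 2.000 ≈ 55000 km².

55000 km²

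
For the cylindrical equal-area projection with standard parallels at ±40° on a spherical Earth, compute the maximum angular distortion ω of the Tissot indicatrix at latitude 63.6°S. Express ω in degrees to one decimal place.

59.5°

A cylindrical equal-area projection with standard parallel φ₀ has meridian scale h = cos φ / cos φ₀ and parallel scale k = cos φ₀ / cos φ (so areas are preserved, h·k = 1).
At 63.6°: h = 0.5804, k = 1.723; principal scales a = 1.723, b = 0.5804.
sin(ω/2) = (a − b)/(a + b) = 1.142/2.303 = 0.4960, so ω = 2 arcsin(0.4960) ≈ 59.5°.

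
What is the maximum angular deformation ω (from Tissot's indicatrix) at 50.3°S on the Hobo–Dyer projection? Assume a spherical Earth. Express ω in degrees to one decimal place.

The Hobo–Dyer projection is cylindrical equal-area with φ₀ = 37.5°. For cylindrical equal-area with standard parallel φ₀, h = cos φ / cos φ₀ and k = cos φ₀ / cos φ, so h·k = 1.
At 50.3°: h = 0.8051, k = 1.242; principal scales a = 1.242, b = 0.8051.
sin(ω/2) = (a − b)/(a + b) = 0.4369/2.047 = 0.2134, so ω = 2 arcsin(0.2134) ≈ 24.6°.

24.6°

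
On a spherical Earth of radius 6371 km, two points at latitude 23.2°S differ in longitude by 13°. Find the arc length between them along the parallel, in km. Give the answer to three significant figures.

1330 km

Arc length along a parallel = R cos φ · Δλ (with Δλ in radians).
= 6371 × cos 23.2° × (13° × π/180) = 6371 × 0.9191 × 0.2269 ≈ 1330 km.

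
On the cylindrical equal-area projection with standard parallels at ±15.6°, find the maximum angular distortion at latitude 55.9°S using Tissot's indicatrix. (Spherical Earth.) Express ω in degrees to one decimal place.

59.2°

For cylindrical equal-area with standard parallel φ₀, h = cos φ / cos φ₀ and k = cos φ₀ / cos φ, so h·k = 1.
At 55.9°: h = 0.5821, k = 1.718; principal scales a = 1.718, b = 0.5821.
sin(ω/2) = (a − b)/(a + b) = 1.136/2.300 = 0.4939, so ω = 2 arcsin(0.4939) ≈ 59.2°.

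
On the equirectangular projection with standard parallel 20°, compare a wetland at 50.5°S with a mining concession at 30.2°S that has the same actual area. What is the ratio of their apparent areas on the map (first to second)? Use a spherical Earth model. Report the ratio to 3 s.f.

1.36

With standard parallel φ₀ = 20°, the equirectangular projection gives x = Rλ cos φ₀, y = Rφ, so h = 1 and k = cos 20° / cos φ.
Areal scale at 50.5°: h·k = 1.000 × 1.477 = 1.477.
Areal scale at 30.2°: h·k = 1.000 × 1.087 = 1.087.
Ratio = 1.477/1.087 ≈ 1.36.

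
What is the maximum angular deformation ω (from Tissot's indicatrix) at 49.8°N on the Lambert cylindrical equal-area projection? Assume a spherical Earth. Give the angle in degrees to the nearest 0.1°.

The Lambert cylindrical equal-area projection is the cylindrical equal-area projection with its standard parallel at the equator (φ₀ = 0). A cylindrical equal-area projection with standard parallel φ₀ has meridian scale h = cos φ / cos φ₀ and parallel scale k = cos φ₀ / cos φ (so areas are preserved, h·k = 1).
At 49.8°: h = 0.6455, k = 1.549; principal scales a = 1.549, b = 0.6455.
sin(ω/2) = (a − b)/(a + b) = 0.9038/2.195 = 0.4118, so ω = 2 arcsin(0.4118) ≈ 48.6°.

48.6°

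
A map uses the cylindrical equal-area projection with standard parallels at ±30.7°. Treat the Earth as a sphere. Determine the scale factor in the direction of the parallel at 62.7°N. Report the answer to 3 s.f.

A cylindrical equal-area projection with standard parallel φ₀ has meridian scale h = cos φ / cos φ₀ and parallel scale k = cos φ₀ / cos φ (so areas are preserved, h·k = 1).
k = cos 30.7° / cos 62.7° = 0.8599/0.4586 = 1.875.

1.87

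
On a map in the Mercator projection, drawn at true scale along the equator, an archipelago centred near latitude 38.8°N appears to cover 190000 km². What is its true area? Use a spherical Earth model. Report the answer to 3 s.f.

115000 km²

The Mercator projection is conformal; its linear scale factor is the same in every direction and equals sec φ = 1/cos φ.
Areal scale = k² = sec²φ = 1/cos²(38.8°) = 1/0.7793² = 1.646.
True area = apparent / (areal scale) = 190000 / 1.646 ≈ 115000 km².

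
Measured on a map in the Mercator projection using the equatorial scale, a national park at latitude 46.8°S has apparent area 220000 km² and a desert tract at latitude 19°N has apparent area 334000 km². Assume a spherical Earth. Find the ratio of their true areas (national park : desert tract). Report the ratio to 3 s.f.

0.345

On Mercator the areal scale is sec²φ, so true area = apparent × cos²φ.
True area of national park: 220000 × cos²(46.8°) = 220000 × 0.4686 = 103100 km².
True area of desert tract: 334000 × cos²(19°) = 334000 × 0.8940 = 298600 km².
Ratio = 103100 / 298600 ≈ 0.345.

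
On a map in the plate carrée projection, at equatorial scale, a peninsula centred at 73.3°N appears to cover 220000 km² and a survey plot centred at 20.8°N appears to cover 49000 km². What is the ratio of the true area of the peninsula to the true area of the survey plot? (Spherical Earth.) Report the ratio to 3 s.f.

Plate carrée has h = 1 and k = sec φ, giving areal scale sec φ; true area = (apparent area) · cos φ.
True area of peninsula: 220000 × cos(73.3°) = 220000 × 0.2874 = 63220 km².
True area of survey plot: 49000 × cos(20.8°) = 49000 × 0.9348 = 45810 km².
Ratio = 63220 / 45810 ≈ 1.38.

1.38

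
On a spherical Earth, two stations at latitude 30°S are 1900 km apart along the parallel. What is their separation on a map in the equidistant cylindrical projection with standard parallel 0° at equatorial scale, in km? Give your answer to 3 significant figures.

2190 km

In the plate carrée (x = Rλ, y = Rφ), meridians are true-scale (h = 1) and parallels are stretched by k = sec φ.
Along the parallel, k = sec 30° = 1/0.8660 = 1.155.
Map distance = 1900 × 1.155 ≈ 2190 km.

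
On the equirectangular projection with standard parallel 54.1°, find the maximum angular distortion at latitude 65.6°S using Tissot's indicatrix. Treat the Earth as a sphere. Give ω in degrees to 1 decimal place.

The equidistant cylindrical projection with φ₀ = 54.1° has h = 1 (meridians true) and k = cos φ₀ / cos φ along parallels.
At 65.6°: h = 1.000, k = 1.419; principal scales a = 1.419, b = 1.000.
sin(ω/2) = (a − b)/(a + b) = 0.4194/2.419 = 0.1734, so ω = 2 arcsin(0.1734) ≈ 20.0°.

20.0°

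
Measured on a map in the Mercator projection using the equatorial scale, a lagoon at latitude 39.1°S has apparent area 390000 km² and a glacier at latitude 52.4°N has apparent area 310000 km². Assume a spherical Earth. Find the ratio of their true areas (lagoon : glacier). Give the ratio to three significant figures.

Mercator's areal exaggeration is sec²φ; hence true area = (apparent area) · cos²φ.
True area of lagoon: 390000 × cos²(39.1°) = 390000 × 0.6022 = 234900 km².
True area of glacier: 310000 × cos²(52.4°) = 310000 × 0.3723 = 115400 km².
Ratio = 234900 / 115400 ≈ 2.04.

2.04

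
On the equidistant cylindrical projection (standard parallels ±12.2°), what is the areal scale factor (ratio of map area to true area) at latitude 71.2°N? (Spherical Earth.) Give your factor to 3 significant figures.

3.03

In the equirectangular projection with standard parallel φ₀ = 12.2° (x = Rλ cos φ₀, y = Rφ), meridians are true-scale (h = 1) and the parallel scale is k = cos φ₀ / cos φ.
Areal scale = h·k = 1 × cos φ₀ / cos φ; at 71.2°, h = 1.000, k = 3.033, so h·k = 3.033.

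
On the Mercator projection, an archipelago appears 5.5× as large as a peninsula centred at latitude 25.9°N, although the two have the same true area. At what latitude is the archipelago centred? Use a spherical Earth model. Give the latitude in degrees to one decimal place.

67.4°

For equal true areas on Mercator, apparent areas scale as sec²φ, so the ratio is cos²φ₂ / cos²φ₁.
cos²φ₂ / cos²φ₁ = 5.5  ⇒  cos φ₁ = cos 25.9° / √5.5 = 0.8996/2.345 = 0.3836.
φ₁ = arccos(0.3836) ≈ 67.4°.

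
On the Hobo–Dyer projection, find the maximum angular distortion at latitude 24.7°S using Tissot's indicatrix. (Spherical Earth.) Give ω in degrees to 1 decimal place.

Hobo–Dyer is a cylindrical equal-area projection with standard parallels at ±37.5°. For cylindrical equal-area with standard parallel φ₀, h = cos φ / cos φ₀ and k = cos φ₀ / cos φ, so h·k = 1.
At 24.7°: h = 1.145, k = 0.8732; principal scales a = 1.145, b = 0.8732.
sin(ω/2) = (a − b)/(a + b) = 0.2719/2.018 = 0.1347, so ω = 2 arcsin(0.1347) ≈ 15.5°.

15.5°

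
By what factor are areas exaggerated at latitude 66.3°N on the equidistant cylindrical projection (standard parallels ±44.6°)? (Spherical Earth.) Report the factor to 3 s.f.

In the equirectangular projection with standard parallel φ₀ = 44.6° (x = Rλ cos φ₀, y = Rφ), meridians are true-scale (h = 1) and the parallel scale is k = cos φ₀ / cos φ.
Areal scale = h·k = 1 × cos φ₀ / cos φ; at 66.3°, h = 1.000, k = 1.771, so h·k = 1.771.

1.77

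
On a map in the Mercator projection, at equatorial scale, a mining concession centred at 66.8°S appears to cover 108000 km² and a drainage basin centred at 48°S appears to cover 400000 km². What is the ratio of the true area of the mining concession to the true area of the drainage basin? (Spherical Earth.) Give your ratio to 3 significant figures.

0.0936

On Mercator the areal scale is sec²φ, so true area = apparent × cos²φ.
True area of mining concession: 108000 × cos²(66.8°) = 108000 × 0.1552 = 16760 km².
True area of drainage basin: 400000 × cos²(48°) = 400000 × 0.4477 = 179100 km².
Ratio = 16760 / 179100 ≈ 0.0936.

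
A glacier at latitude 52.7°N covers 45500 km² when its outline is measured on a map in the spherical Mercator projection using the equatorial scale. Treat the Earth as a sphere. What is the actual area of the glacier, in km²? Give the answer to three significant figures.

16700 km²

Mercator is conformal, so the point scale is isotropic: h = k = sec φ = 1/cos φ.
Areal scale = k² = sec²φ = 1/cos²(52.7°) = 1/0.6060² = 2.723.
True area = apparent / (areal scale) = 45500 / 2.723 ≈ 16700 km².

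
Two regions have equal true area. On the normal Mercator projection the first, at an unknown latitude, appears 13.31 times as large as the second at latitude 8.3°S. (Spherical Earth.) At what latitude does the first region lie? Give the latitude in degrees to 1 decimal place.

For equal true areas on Mercator, apparent areas scale as sec²φ, so the ratio is cos²φ₂ / cos²φ₁.
cos²φ₂ / cos²φ₁ = 13.31  ⇒  cos φ₁ = cos 8.3° / √13.31 = 0.9895/3.648 = 0.2712.
φ₁ = arccos(0.2712) ≈ 74.3°.

74.3°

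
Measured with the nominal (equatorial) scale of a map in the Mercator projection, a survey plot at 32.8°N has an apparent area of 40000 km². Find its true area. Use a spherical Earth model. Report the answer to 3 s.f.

28300 km²

The Mercator projection is conformal; its linear scale factor is the same in every direction and equals sec φ = 1/cos φ.
Areal scale = k² = sec²φ = 1/cos²(32.8°) = 1/0.8406² = 1.415.
True area = apparent / (areal scale) = 40000 / 1.415 ≈ 28300 km².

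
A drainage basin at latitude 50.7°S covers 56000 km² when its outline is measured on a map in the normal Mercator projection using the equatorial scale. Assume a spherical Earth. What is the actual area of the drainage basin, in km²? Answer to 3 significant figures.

22500 km²

For Mercator, h = k = sec φ (a conformal cylindrical projection has a single point scale, 1/cos φ).
Areal scale = k² = sec²φ = 1/cos²(50.7°) = 1/0.6334² = 2.493.
True area = apparent / (areal scale) = 56000 / 2.493 ≈ 22500 km².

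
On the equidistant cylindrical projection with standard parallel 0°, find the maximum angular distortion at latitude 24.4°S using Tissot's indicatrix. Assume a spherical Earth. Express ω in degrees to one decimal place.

5.4°

In the plate carrée (x = Rλ, y = Rφ), meridians are true-scale (h = 1) and parallels are stretched by k = sec φ.
At 24.4°: h = 1.000, k = 1.098; principal scales a = 1.098, b = 1.000.
sin(ω/2) = (a − b)/(a + b) = 0.09808/2.098 = 0.04675, so ω = 2 arcsin(0.04675) ≈ 5.4°.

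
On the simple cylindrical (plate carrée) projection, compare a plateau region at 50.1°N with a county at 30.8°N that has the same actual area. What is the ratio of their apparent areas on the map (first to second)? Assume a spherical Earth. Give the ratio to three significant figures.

In the plate carrée (x = Rλ, y = Rφ), meridians are true-scale (h = 1) and parallels are stretched by k = sec φ.
Areal scale at 50.1°: h·k = 1.000 × 1.559 = 1.559.
Areal scale at 30.8°: h·k = 1.000 × 1.164 = 1.164.
Ratio = 1.559/1.164 ≈ 1.34.

1.34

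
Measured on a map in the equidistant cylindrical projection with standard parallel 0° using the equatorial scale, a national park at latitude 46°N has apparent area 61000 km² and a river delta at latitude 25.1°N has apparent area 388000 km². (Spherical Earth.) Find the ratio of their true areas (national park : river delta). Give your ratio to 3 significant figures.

On the plate carrée, areal scale = h·k = 1 × sec φ, so true area = apparent × cos φ.
True area of national park: 61000 × cos(46°) = 61000 × 0.6947 = 42370 km².
True area of river delta: 388000 × cos(25.1°) = 388000 × 0.9056 = 351400 km².
Ratio = 42370 / 351400 ≈ 0.121.

0.121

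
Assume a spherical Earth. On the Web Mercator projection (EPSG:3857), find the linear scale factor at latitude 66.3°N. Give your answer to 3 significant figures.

2.49

The Mercator projection is conformal; its linear scale factor is the same in every direction and equals sec φ = 1/cos φ.
k = 1/cos 66.3° = 1/0.4019 = 2.488.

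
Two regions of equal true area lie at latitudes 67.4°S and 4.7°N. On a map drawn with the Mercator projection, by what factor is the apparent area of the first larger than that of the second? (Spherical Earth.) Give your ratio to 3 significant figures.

On Mercator, area is exaggerated by sec²φ = 1/cos²φ.
At 67.4°: sec²(67.4°) = 1/0.3843² = 6.771.
At 4.7°: sec²(4.7°) = 1/0.9966² = 1.007.
Ratio = 6.771/1.007 = cos²(4.7°)/cos²(67.4°) ≈ 6.73.

6.73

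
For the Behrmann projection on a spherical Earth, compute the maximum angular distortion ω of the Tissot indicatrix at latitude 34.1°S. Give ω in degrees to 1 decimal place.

The Behrmann projection is cylindrical equal-area with φ₀ = 30°. Cylindrical equal-area (φ₀ = 30°): h = cos φ / cos 30° along meridians, k = cos 30° / cos φ along parallels; h·k = 1.
At 34.1°: h = 0.9562, k = 1.046; principal scales a = 1.046, b = 0.9562.
sin(ω/2) = (a − b)/(a + b) = 0.08969/2.002 = 0.04480, so ω = 2 arcsin(0.04480) ≈ 5.1°.

5.1°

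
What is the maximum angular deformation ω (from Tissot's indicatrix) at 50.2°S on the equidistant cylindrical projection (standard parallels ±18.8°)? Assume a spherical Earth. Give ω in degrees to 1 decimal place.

The equidistant cylindrical projection with φ₀ = 18.8° has h = 1 (meridians true) and k = cos φ₀ / cos φ along parallels.
At 50.2°: h = 1.000, k = 1.479; principal scales a = 1.479, b = 1.000.
sin(ω/2) = (a − b)/(a + b) = 0.4789/2.479 = 0.1932, so ω = 2 arcsin(0.1932) ≈ 22.3°.

22.3°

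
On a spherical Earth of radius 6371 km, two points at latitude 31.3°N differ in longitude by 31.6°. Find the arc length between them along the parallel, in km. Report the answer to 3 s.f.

3000 km

Arc length along a parallel = R cos φ · Δλ (with Δλ in radians).
= 6371 × cos 31.3° × (31.6° × π/180) = 6371 × 0.8545 × 0.5515 ≈ 3000 km.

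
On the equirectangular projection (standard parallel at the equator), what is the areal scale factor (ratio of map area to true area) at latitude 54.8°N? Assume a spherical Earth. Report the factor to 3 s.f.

For the equirectangular projection with φ₀ = 0 (plate carrée), h = 1 along meridians and k = sec φ along parallels.
Areal scale = h·k = 1 × sec φ; at 54.8°, h = 1.000, k = 1.735, so h·k = 1.735.

1.73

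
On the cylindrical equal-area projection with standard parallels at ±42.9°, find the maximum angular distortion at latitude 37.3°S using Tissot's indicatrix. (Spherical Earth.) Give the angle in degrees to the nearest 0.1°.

Cylindrical equal-area (φ₀ = 42.9°): h = cos φ / cos 42.9° along meridians, k = cos 42.9° / cos φ along parallels; h·k = 1.
At 37.3°: h = 1.086, k = 0.9209; principal scales a = 1.086, b = 0.9209.
sin(ω/2) = (a − b)/(a + b) = 0.1650/2.007 = 0.08223, so ω = 2 arcsin(0.08223) ≈ 9.4°.

9.4°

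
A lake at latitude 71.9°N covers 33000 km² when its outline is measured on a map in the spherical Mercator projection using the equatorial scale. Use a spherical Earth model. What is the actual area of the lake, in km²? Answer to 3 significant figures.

3190 km²

For Mercator, h = k = sec φ (a conformal cylindrical projection has a single point scale, 1/cos φ).
Areal scale = k² = sec²φ = 1/cos²(71.9°) = 1/0.3107² = 10.36.
True area = apparent / (areal scale) = 33000 / 10.36 ≈ 3190 km².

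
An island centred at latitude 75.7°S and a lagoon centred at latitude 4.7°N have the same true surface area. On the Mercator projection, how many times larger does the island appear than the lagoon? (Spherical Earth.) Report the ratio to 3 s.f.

16.3

Mercator is conformal with k = sec φ, so areal scale = k² = sec²φ.
At 75.7°: sec²(75.7°) = 1/0.2470² = 16.39.
At 4.7°: sec²(4.7°) = 1/0.9966² = 1.007.
Ratio = 16.39/1.007 = cos²(4.7°)/cos²(75.7°) ≈ 16.3.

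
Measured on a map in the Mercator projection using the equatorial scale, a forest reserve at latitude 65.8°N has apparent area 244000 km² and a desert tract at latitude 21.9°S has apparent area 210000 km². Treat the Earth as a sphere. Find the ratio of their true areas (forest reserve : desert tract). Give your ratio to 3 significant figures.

On Mercator the areal scale is sec²φ, so true area = apparent × cos²φ.
True area of forest reserve: 244000 × cos²(65.8°) = 244000 × 0.1680 = 41000 km².
True area of desert tract: 210000 × cos²(21.9°) = 210000 × 0.8609 = 180800 km².
Ratio = 41000 / 180800 ≈ 0.227.

0.227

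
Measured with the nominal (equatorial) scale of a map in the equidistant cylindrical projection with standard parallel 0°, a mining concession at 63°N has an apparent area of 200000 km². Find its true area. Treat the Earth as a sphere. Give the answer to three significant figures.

90800 km²

Plate carrée maps x = Rλ, y = Rφ. The meridian scale is h = 1 and the parallel scale is k = 1/cos φ = sec φ.
Areal scale = h·k = 1 × sec φ; at 63°, h = 1.000, k = 2.203, so h·k = 2.203.
True area = apparent / (areal scale) = 200000 / 2.203 ≈ 90800 km².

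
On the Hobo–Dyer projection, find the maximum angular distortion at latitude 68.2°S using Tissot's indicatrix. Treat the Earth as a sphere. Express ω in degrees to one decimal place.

Hobo–Dyer is a cylindrical equal-area projection with standard parallels at ±37.5°. A cylindrical equal-area projection with standard parallel φ₀ has meridian scale h = cos φ / cos φ₀ and parallel scale k = cos φ₀ / cos φ (so areas are preserved, h·k = 1).
At 68.2°: h = 0.4681, k = 2.136; principal scales a = 2.136, b = 0.4681.
sin(ω/2) = (a − b)/(a + b) = 1.668/2.604 = 0.6405, so ω = 2 arcsin(0.6405) ≈ 79.7°.

79.7°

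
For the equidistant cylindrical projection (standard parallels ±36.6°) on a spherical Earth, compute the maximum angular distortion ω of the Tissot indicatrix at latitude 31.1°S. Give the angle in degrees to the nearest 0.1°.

The equidistant cylindrical projection with φ₀ = 36.6° has h = 1 (meridians true) and k = cos φ₀ / cos φ along parallels.
At 31.1°: h = 1.000, k = 0.9376; principal scales a = 1.000, b = 0.9376.
sin(ω/2) = (a − b)/(a + b) = 0.06242/1.938 = 0.03222, so ω = 2 arcsin(0.03222) ≈ 3.7°.

3.7°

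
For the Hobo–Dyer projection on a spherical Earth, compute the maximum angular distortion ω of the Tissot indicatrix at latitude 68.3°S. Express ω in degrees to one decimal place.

80.0°

The Hobo–Dyer projection is cylindrical equal-area with φ₀ = 37.5°. For cylindrical equal-area with standard parallel φ₀, h = cos φ / cos φ₀ and k = cos φ₀ / cos φ, so h·k = 1.
At 68.3°: h = 0.4661, k = 2.146; principal scales a = 2.146, b = 0.4661.
sin(ω/2) = (a − b)/(a + b) = 1.680/2.612 = 0.6431, so ω = 2 arcsin(0.6431) ≈ 80.0°.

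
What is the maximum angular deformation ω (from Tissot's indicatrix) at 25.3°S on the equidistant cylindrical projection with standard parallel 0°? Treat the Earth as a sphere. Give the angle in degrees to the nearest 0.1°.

For the equirectangular projection with φ₀ = 0 (plate carrée), h = 1 along meridians and k = sec φ along parallels.
At 25.3°: h = 1.000, k = 1.106; principal scales a = 1.106, b = 1.000.
sin(ω/2) = (a − b)/(a + b) = 0.1061/2.106 = 0.05037, so ω = 2 arcsin(0.05037) ≈ 5.8°.

5.8°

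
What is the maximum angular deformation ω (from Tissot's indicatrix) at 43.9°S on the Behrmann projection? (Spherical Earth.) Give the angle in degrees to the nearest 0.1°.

The Behrmann projection is cylindrical equal-area with φ₀ = 30°. A cylindrical equal-area projection with standard parallel φ₀ has meridian scale h = cos φ / cos φ₀ and parallel scale k = cos φ₀ / cos φ (so areas are preserved, h·k = 1).
At 43.9°: h = 0.8320, k = 1.202; principal scales a = 1.202, b = 0.8320.
sin(ω/2) = (a − b)/(a + b) = 0.3699/2.034 = 0.1819, so ω = 2 arcsin(0.1819) ≈ 21.0°.

21.0°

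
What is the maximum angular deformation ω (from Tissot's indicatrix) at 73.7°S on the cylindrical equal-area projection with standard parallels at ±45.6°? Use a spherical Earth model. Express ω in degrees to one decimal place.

92.6°

For cylindrical equal-area with standard parallel φ₀, h = cos φ / cos φ₀ and k = cos φ₀ / cos φ, so h·k = 1.
At 73.7°: h = 0.4011, k = 2.493; principal scales a = 2.493, b = 0.4011.
sin(ω/2) = (a − b)/(a + b) = 2.092/2.894 = 0.7228, so ω = 2 arcsin(0.7228) ≈ 92.6°.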